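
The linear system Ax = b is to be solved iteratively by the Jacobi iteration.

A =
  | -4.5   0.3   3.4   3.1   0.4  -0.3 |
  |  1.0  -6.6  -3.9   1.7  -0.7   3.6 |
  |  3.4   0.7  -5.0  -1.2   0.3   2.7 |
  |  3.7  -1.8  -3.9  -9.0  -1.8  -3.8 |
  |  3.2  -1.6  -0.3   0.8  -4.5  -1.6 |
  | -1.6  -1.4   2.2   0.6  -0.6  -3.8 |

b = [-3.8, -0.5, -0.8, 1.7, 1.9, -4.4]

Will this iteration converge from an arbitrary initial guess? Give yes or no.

no

Write A = D+L+U with D = diag(-4.5, -6.6, -5, -9, -4.5, -3.8).
Jacobi: T = -D⁻¹(L+U), T[1,4] = -(-0.7)/(-6.6) = -0.1061; T[1,1] = 0.
  T[0,:] = [+0.0000 +0.0667 +0.7556 +0.6889 +0.0889 -0.0667]
  T[1,:] = [+0.1515 +0.0000 -0.5909 +0.2576 -0.1061 +0.5455]
  T[2,:] = [+0.6800 +0.1400 +0.0000 -0.2400 +0.0600 +0.5400]
  T[3,:] = [+0.4111 -0.2000 -0.4333 +0.0000 -0.2000 -0.4222]
  T[4,:] = [+0.7111 -0.3556 -0.0667 +0.1778 +0.0000 -0.3556]
  T[5,:] = [-0.4211 -0.3684 +0.5789 +0.1579 -0.1579 +0.0000]
|roots of det(T-λI)|: 1.2097, 0.6965, 0.6965, 0.6184, 0.6184, 0.2730.
spectral radius ρ = 1.2097; 1.2097 > 1: divergent.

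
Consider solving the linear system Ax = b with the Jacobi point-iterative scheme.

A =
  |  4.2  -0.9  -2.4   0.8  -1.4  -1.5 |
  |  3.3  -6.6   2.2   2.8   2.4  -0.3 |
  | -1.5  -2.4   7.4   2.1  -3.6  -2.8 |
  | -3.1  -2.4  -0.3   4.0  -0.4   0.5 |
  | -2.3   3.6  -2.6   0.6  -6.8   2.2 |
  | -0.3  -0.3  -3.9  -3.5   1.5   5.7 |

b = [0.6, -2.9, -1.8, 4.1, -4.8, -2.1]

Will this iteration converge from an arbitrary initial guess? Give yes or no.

no

Diagonal D = diag(4.2, -6.6, 7.4, 4, -6.8, 5.7); L, U strict lower/upper.
Jacobi: T = -D⁻¹(L+U), T[2,1] = -(-2.4)/(7.4) = +0.3243; T[2,2] = 0.
  T[0,:] = [+0.0000 +0.2143 +0.5714 -0.1905 +0.3333 +0.3571]
  T[1,:] = [+0.5000 +0.0000 +0.3333 +0.4242 +0.3636 -0.0455]
  T[2,:] = [+0.2027 +0.3243 +0.0000 -0.2838 +0.4865 +0.3784]
  T[3,:] = [+0.7750 +0.6000 +0.0750 +0.0000 +0.1000 -0.1250]
  T[4,:] = [-0.3382 +0.5294 -0.3824 +0.0882 +0.0000 +0.3235]
  T[5,:] = [+0.0526 +0.0526 +0.6842 +0.6140 -0.2632 +0.0000]
moduli |λ_i(T)| = 1.1247, 0.7484, 0.7484, 0.7070, 0.3343, 0.1879.
ρ = 1.1247; 1.1247 > 1, so it fails to converge.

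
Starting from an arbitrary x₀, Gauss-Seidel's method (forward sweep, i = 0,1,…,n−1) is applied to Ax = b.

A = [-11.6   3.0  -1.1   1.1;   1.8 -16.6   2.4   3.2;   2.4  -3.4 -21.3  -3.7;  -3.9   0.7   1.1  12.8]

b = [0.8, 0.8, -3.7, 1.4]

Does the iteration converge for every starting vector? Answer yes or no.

Let D = diag(-11.6, -16.6, -21.3, 12.8); L, U the strict triangles.
T_GS = -(D+L)⁻¹U: row 0 first, T[0,3] = -(1.1)/(-11.6) = +0.0948; later rows by forward substitution.
  T[0,:] = [+0.0000, +0.2586, -0.0948, +0.0948]
  T[1,:] = [+0.0000, +0.0280, +0.1343, +0.2031]
  T[2,:] = [+0.0000, +0.0247, -0.0321, -0.1954]
  T[3,:] = [+0.0000, +0.0751, -0.0335, +0.0346]
|λ(T)| sorted: 0.1784, 0.1053, 0.1053, 0.0000.
ρ = 0.1784; 0.1784 < 1, so it converges for any x₀.

yes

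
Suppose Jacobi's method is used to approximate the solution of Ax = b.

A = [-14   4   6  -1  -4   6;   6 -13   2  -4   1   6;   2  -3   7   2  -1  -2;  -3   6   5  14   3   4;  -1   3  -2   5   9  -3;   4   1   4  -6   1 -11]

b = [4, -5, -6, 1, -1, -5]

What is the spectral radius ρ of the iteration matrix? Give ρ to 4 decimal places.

Write A = D+L+U with D = diag(-14, -13, 7, 14, 9, -11).
Jacobi: T = -D⁻¹(L+U), T[1,0] = -(6)/(-13) = +0.4615; T[1,1] = 0.
  T[0,:] = [+0.0000 +0.2857 +0.4286 -0.0714 -0.2857 +0.4286]
  T[1,:] = [+0.4615 +0.0000 +0.1538 -0.3077 +0.0769 +0.4615]
  T[2,:] = [-0.2857 +0.4286 +0.0000 -0.2857 +0.1429 +0.2857]
  T[3,:] = [+0.2143 -0.4286 -0.3571 +0.0000 -0.2143 -0.2857]
  T[4,:] = [+0.1111 -0.3333 +0.2222 -0.5556 +0.0000 +0.3333]
  T[5,:] = [+0.3636 +0.0909 +0.3636 -0.5455 +0.0909 +0.0000]
|eigenvalues of T|: 1.1585, 0.5454, 0.5454, 0.4611, 0.4094, 0.3953.
spectral radius ρ = 1.1585; 1.1585 > 1 ⇒ diverges.

1.1585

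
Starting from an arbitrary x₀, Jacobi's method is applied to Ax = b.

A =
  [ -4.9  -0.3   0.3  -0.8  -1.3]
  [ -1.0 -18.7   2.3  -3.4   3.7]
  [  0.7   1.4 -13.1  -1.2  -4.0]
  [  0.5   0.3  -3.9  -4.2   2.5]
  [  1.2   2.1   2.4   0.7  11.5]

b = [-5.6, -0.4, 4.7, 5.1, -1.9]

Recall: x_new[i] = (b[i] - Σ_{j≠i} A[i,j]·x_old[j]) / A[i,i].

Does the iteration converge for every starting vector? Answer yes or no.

A = D + L + U where D = diag(-4.9, -18.7, -13.1, -4.2, 11.5).
Jacobi: T = -D⁻¹(L+U), T[2,4] = -(-4)/(-13.1) = -0.3053; T[2,2] = 0.
  T[0,:] = [+0.0000, -0.0612, +0.0612, -0.1633, -0.2653]
  T[1,:] = [-0.0535, +0.0000, +0.1230, -0.1818, +0.1979]
  T[2,:] = [+0.0534, +0.1069, +0.0000, -0.0916, -0.3053]
  T[3,:] = [+0.1190, +0.0714, -0.9286, +0.0000, +0.5952]
  T[4,:] = [-0.1043, -0.1826, -0.2087, -0.0609, +0.0000]
|roots of det(T-λI)|: 0.5114, 0.3552, 0.3552, 0.3389, 0.0618.
ρ = 0.5114; 0.5114 < 1 ⇒ converges.

yes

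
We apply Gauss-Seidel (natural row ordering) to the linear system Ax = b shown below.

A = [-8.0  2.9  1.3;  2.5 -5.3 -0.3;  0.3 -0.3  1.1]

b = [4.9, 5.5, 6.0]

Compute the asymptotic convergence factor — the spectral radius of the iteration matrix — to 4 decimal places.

0.1659

Write A = D+L+U with D = diag(-8, -5.3, 1.1).
T_GS = -(D+L)⁻¹U: row 0 first, T[0,2] = -(1.3)/(-8) = +0.1625; later rows by forward substitution.
  T[0,:] = [+0.0000, +0.3625, +0.1625]
  T[1,:] = [+0.0000, +0.1710, +0.0200]
  T[2,:] = [+0.0000, -0.0522, -0.0389]
|roots of det(T-λI)|: 0.1659, 0.0337, 0.0000.
ρ(T) = max|λ| = 0.1659; 0.1659 < 1: convergent.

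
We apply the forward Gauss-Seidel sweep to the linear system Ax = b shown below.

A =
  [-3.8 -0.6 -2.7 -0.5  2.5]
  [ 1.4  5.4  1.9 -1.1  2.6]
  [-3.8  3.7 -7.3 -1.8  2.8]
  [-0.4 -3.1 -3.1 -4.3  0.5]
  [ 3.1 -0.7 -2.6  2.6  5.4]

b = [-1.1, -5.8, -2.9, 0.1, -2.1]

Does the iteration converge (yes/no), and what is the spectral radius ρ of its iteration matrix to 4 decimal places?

yes, ρ = 0.8208

A = D + L + U where D = diag(-3.8, 5.4, -7.3, -4.3, 5.4).
GS T = -(D+L)⁻¹U: row 0 first, T[0,1] = -(-0.6)/(-3.8) = -0.1579; later rows by forward substitution.
  T[0,:] = [+0.0000, -0.1579, -0.7105, -0.1316, +0.6579]
  T[1,:] = [+0.0000, +0.0409, -0.1676, +0.2378, -0.6520]
  T[2,:] = [+0.0000, +0.1029, +0.2849, -0.0575, -0.2894]
  T[3,:] = [+0.0000, -0.0890, -0.0184, -0.1177, +0.7338]
  T[4,:] = [+0.0000, +0.1884, +0.5322, +0.1353, -0.9548]
eigenvalue magnitudes: 0.8208, 0.2217, 0.2217, 0.0227, 0.0000.
ρ(T) = max|λ| = 0.8208; 0.8208 < 1: convergent.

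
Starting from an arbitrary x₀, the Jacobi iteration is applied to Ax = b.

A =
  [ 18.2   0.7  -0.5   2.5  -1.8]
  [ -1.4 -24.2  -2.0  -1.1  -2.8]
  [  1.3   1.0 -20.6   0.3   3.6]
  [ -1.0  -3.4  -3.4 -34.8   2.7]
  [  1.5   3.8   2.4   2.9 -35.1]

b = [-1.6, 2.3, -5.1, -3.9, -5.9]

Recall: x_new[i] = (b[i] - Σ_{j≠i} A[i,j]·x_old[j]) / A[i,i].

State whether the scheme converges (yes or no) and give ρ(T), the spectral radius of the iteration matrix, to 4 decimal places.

yes, ρ = 0.1800

Let D = diag(18.2, -24.2, -20.6, -34.8, -35.1); L, U the strict triangles.
T_J = -D⁻¹(L+U): T[3,1] = -(-3.4)/(-34.8) = -0.0977; T[3,3] = 0.
  T[0,:] = [+0.0000 -0.0385 +0.0275 -0.1374 +0.0989]
  T[1,:] = [-0.0579 +0.0000 -0.0826 -0.0455 -0.1157]
  T[2,:] = [+0.0631 +0.0485 +0.0000 +0.0146 +0.1748]
  T[3,:] = [-0.0287 -0.0977 -0.0977 +0.0000 +0.0776]
  T[4,:] = [+0.0427 +0.1083 +0.0684 +0.0826 +0.0000]
|roots of det(T-λI)|: 0.1800, 0.1159, 0.1159, 0.0695, 0.0382.
spectral radius ρ = 0.1800; 0.1800 < 1, so it converges for any x₀.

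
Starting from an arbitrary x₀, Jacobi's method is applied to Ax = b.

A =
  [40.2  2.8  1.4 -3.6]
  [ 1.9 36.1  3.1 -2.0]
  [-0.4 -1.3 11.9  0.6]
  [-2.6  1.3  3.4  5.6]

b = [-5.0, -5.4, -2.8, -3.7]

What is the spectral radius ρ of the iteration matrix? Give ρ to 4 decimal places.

0.2826

Diagonal D = diag(40.2, 36.1, 11.9, 5.6); L, U strict lower/upper.
T_J = -D⁻¹(L+U): T[3,0] = -(-2.6)/(5.6) = +0.4643; T[3,3] = 0.
  T[0,:] = [+0.0000 -0.0697 -0.0348 +0.0896]
  T[1,:] = [-0.0526 +0.0000 -0.0859 +0.0554]
  T[2,:] = [+0.0336 +0.1092 +0.0000 -0.0504]
  T[3,:] = [+0.4643 -0.2321 -0.6071 +0.0000]
|eigenvalues of T|: 0.2826, 0.1861, 0.0973, 0.0973.
ρ(T) = max|λ| = 0.2826; 0.2826 < 1: convergent.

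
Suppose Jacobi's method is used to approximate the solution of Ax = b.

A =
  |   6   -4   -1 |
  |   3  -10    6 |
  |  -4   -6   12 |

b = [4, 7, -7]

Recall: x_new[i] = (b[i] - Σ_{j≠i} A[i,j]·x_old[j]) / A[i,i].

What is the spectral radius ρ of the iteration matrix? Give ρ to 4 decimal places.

0.8600

Let D = diag(6, -10, 12); L, U the strict triangles.
Jacobi T = -D⁻¹(L+U): T[0,1] = -(-4)/(6) = +0.6667; T[0,0] = 0.
  T[0,:] = [+0.0000 +0.6667 +0.1667]
  T[1,:] = [+0.3000 +0.0000 +0.6000]
  T[2,:] = [+0.3333 +0.5000 +0.0000]
eigenvalue magnitudes: 0.8600, 0.4585, 0.4015.
spectral radius ρ = 0.8600; 0.8600 < 1: convergent.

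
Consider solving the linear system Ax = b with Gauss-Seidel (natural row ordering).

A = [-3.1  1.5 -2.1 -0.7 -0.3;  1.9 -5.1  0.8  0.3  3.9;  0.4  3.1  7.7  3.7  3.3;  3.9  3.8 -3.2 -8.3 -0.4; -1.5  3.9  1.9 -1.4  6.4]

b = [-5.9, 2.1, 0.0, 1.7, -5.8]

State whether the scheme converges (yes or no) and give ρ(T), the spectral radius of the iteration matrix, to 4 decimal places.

yes, ρ = 0.8446

Write A = D+L+U with D = diag(-3.1, -5.1, 7.7, -8.3, 6.4).
T_GS = -(D+L)⁻¹U: row 0 first, T[0,4] = -(-0.3)/(-3.1) = -0.0968; later rows by forward substitution.
  T[0,:] = [+0.0000 +0.4839 -0.6774 -0.2258 -0.0968]
  T[1,:] = [+0.0000 +0.1803 -0.0955 -0.0253 +0.7287]
  T[2,:] = [+0.0000 -0.0977 +0.0736 -0.4586 -0.7169]
  T[3,:] = [+0.0000 +0.3476 -0.3904 +0.0591 +0.5163]
  T[4,:] = [+0.0000 +0.1086 -0.2078 +0.1116 -0.1409]
|roots of det(T-λI)|: 0.8446, 0.5011, 0.1656, 0.0059, 0.0000.
ρ = 0.8446; 0.8446 < 1: convergent.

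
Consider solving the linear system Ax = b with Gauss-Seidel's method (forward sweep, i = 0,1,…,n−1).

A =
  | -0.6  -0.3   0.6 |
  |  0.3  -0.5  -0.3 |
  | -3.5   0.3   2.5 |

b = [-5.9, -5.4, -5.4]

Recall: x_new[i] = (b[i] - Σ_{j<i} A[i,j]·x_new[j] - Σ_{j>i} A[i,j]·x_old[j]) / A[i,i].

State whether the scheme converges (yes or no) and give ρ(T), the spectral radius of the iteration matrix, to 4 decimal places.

no, ρ = 1.4000

Split A = D + L + U, D = diag(-0.6, -0.5, 2.5).
Gauss-Seidel: T = -(D+L)⁻¹U, row 0 first, T[0,1] = -(-0.3)/(-0.6) = -0.5000; later rows by forward substitution.
  T[0,:] = [+0.0000  -0.5000  +1.0000]
  T[1,:] = [+0.0000  -0.3000  +0.0000]
  T[2,:] = [+0.0000  -0.6640  +1.4000]
|eigenvalues of T|: 1.4000, 0.3000, 0.0000.
ρ = 1.4000; 1.4000 > 1: divergent.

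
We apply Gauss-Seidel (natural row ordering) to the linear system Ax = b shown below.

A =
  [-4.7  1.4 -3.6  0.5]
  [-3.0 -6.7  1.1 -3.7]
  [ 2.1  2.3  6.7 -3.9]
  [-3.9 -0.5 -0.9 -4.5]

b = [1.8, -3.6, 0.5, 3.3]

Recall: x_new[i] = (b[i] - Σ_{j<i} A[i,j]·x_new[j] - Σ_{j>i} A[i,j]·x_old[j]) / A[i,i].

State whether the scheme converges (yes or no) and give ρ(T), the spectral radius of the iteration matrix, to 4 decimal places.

yes, ρ = 0.8990

Diagonal D = diag(-4.7, -6.7, 6.7, -4.5); L, U strict lower/upper.
Gauss-Seidel: T = -(D+L)⁻¹U, row 0 first, T[0,3] = -(0.5)/(-4.7) = +0.1064; later rows by forward substitution.
  T[0,:] = [+0.0000 +0.2979 -0.7660 +0.1064]
  T[1,:] = [+0.0000 -0.1334 +0.5071 -0.5999]
  T[2,:] = [+0.0000 -0.0476 +0.0660 +0.7547]
  T[3,:] = [+0.0000 -0.2338 +0.5943 -0.1765]
|λ(T)| sorted: 0.8990, 0.6102, 0.0450, 0.0000.
ρ(T) = max|λ| = 0.8990; 0.8990 < 1, so it converges for any x₀.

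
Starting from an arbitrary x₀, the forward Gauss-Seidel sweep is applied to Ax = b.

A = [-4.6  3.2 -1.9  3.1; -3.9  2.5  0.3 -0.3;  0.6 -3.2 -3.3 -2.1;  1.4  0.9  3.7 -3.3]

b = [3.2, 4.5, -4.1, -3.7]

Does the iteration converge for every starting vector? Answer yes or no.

no

Write A = D+L+U with D = diag(-4.6, 2.5, -3.3, -3.3).
T_GS = -(D+L)⁻¹U: row 0 first, T[0,2] = -(-1.9)/(-4.6) = -0.4130; later rows by forward substitution.
  T[0,:] = [+0.0000  +0.6957  -0.4130  +0.6739]
  T[1,:] = [+0.0000  +1.0852  -0.7643  +1.1713]
  T[2,:] = [+0.0000  -0.9258  +0.6661  -1.6496]
  T[3,:] = [+0.0000  -0.4470  +0.3631  -1.2443]
|λ(T)| sorted: 1.3131, 0.7842, 0.0219, 0.0000.
ρ = 1.3131; 1.3131 > 1: divergent.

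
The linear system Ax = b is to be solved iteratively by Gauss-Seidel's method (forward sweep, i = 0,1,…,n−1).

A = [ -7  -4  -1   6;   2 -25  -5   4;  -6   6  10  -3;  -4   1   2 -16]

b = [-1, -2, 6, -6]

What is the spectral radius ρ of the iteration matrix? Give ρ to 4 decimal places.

0.4253

Split A = D + L + U, D = diag(-7, -25, 10, -16).
GS T = -(D+L)⁻¹U: row 0 first, T[0,3] = -(6)/(-7) = +0.8571; later rows by forward substitution.
  T[0,:] = [+0.0000  -0.5714  -0.1429  +0.8571]
  T[1,:] = [+0.0000  -0.0457  -0.2114  +0.2286]
  T[2,:] = [+0.0000  -0.3154  +0.0411  +0.6771]
  T[3,:] = [+0.0000  +0.1006  +0.0276  -0.1154]
|roots of det(T-λI)|: 0.4253, 0.2090, 0.0964, 0.0000.
spectral radius ρ = 0.4253; 0.4253 < 1: convergent.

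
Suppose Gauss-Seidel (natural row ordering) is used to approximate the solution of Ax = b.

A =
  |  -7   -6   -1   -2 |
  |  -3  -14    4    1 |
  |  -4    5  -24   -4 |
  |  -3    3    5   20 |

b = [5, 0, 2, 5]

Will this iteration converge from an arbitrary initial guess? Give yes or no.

Let D = diag(-7, -14, -24, 20); L, U the strict triangles.
Gauss-Seidel: T = -(D+L)⁻¹U, row 0 first, T[0,3] = -(-2)/(-7) = -0.2857; later rows by forward substitution.
  T[0,:] = [+0.0000 -0.8571 -0.1429 -0.2857]
  T[1,:] = [+0.0000 +0.1837 +0.3163 +0.1327]
  T[2,:] = [+0.0000 +0.1811 +0.0897 -0.0914]
  T[3,:] = [+0.0000 -0.2014 -0.0913 -0.0399]
|λ(T)| sorted: 0.3689, 0.1288, 0.1288, 0.0000.
ρ(T) = max|λ| = 0.3689; 0.3689 < 1, so it converges for any x₀.

yes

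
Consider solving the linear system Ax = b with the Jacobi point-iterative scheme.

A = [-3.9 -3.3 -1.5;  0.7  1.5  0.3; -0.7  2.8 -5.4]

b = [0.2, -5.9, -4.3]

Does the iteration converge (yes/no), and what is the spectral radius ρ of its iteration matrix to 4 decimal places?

yes, ρ = 0.6689

Let D = diag(-3.9, 1.5, -5.4); L, U the strict triangles.
Jacobi: T = -D⁻¹(L+U), T[1,0] = -(0.7)/(1.5) = -0.4667; T[1,1] = 0.
  T[0,:] = [+0.0000, -0.8462, -0.3846]
  T[1,:] = [-0.4667, +0.0000, -0.2000]
  T[2,:] = [-0.1296, +0.5185, +0.0000]
|eigenvalues of T|: 0.6689, 0.4086, 0.2603.
ρ(T) = max|λ| = 0.6689; 0.6689 < 1, so it converges for any x₀.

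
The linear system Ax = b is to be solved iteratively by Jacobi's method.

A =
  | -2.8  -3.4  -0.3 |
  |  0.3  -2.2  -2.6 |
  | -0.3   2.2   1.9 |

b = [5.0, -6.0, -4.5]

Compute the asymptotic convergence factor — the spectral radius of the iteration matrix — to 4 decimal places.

1.1800

Let D = diag(-2.8, -2.2, 1.9); L, U the strict triangles.
Jacobi: T = -D⁻¹(L+U), T[0,1] = -(-3.4)/(-2.8) = -1.2143; T[0,0] = 0.
  T[0,:] = [+0.0000 -1.2143 -0.1071]
  T[1,:] = [+0.1364 +0.0000 -1.1818]
  T[2,:] = [+0.1579 -1.1579 +0.0000]
|λ(T)| sorted: 1.1800, 0.9664, 0.2135.
spectral radius ρ = 1.1800; 1.1800 > 1: divergent.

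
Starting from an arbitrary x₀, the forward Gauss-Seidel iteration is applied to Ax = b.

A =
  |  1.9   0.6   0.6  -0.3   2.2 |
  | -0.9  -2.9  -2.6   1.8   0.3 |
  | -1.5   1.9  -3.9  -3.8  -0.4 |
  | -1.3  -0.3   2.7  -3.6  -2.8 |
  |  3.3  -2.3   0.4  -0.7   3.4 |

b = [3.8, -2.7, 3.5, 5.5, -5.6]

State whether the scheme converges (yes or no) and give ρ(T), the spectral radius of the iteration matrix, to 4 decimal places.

no, ρ = 1.3716

Split A = D + L + U, D = diag(1.9, -2.9, -3.9, -3.6, 3.4).
T_GS = -(D+L)⁻¹U: row 0 first, T[0,1] = -(0.6)/(1.9) = -0.3158; later rows by forward substitution.
  T[0,:] = [+0.0000  -0.3158  -0.3158  +0.1579  -1.1579]
  T[1,:] = [+0.0000  +0.0980  -0.7985  +0.5717  +0.4628]
  T[2,:] = [+0.0000  +0.1692  -0.2676  -0.7566  +0.5682]
  T[3,:] = [+0.0000  +0.2328  -0.0201  -0.6721  +0.0280]
  T[4,:] = [+0.0000  +0.4008  -0.2064  +0.1841  +1.3758]
eigenvalue magnitudes: 1.3716, 0.6498, 0.6498, 0.3596, 0.0000.
spectral radius ρ = 1.3716; 1.3716 > 1 ⇒ diverges.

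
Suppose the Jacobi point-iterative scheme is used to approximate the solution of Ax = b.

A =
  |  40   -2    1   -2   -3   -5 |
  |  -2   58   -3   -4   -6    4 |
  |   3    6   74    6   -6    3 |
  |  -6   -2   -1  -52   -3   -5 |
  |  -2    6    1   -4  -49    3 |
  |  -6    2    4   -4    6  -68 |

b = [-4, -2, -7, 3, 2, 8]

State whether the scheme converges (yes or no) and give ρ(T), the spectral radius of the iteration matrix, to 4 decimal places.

Let D = diag(40, 58, 74, -52, -49, -68); L, U the strict triangles.
Jacobi T = -D⁻¹(L+U): T[2,4] = -(-6)/(74) = +0.0811; T[2,2] = 0.
  T[0,:] = [+0.0000 +0.0500 -0.0250 +0.0500 +0.0750 +0.1250]
  T[1,:] = [+0.0345 +0.0000 +0.0517 +0.0690 +0.1034 -0.0690]
  T[2,:] = [-0.0405 -0.0811 +0.0000 -0.0811 +0.0811 -0.0405]
  T[3,:] = [-0.1154 -0.0385 -0.0192 +0.0000 -0.0577 -0.0962]
  T[4,:] = [-0.0408 +0.1224 +0.0204 -0.0816 +0.0000 +0.0612]
  T[5,:] = [-0.0882 +0.0294 +0.0588 -0.0588 +0.0882 +0.0000]
|roots of det(T-λI)|: 0.1672, 0.1372, 0.1372, 0.1147, 0.1147, 0.0588.
ρ(T) = max|λ| = 0.1672; 0.1672 < 1 ⇒ converges.

yes, ρ = 0.1672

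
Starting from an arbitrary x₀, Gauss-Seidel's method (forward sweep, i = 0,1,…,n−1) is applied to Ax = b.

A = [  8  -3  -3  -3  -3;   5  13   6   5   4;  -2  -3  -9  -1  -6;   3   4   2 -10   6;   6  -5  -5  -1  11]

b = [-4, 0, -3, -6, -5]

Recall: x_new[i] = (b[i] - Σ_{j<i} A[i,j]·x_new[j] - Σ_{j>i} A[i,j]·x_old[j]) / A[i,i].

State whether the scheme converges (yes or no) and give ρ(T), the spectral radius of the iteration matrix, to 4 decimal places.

yes, ρ = 0.8977

Diagonal D = diag(8, 13, -9, -10, 11); L, U strict lower/upper.
Gauss-Seidel: T = -(D+L)⁻¹U, row 0 first, T[0,1] = -(-3)/(8) = +0.3750; later rows by forward substitution.
  T[0,:] = [+0.0000  +0.3750  +0.3750  +0.3750  +0.3750]
  T[1,:] = [+0.0000  -0.1442  -0.6058  -0.5288  -0.4519]
  T[2,:] = [+0.0000  -0.0353  +0.1186  -0.0182  -0.5994]
  T[3,:] = [+0.0000  +0.0478  -0.1061  -0.1027  +0.4119]
  T[4,:] = [+0.0000  -0.2818  -0.4356  -0.4625  -0.6450]
|roots of det(T-λI)|: 0.8977, 0.1972, 0.1972, 0.1802, 0.0000.
ρ = 0.8977; 0.8977 < 1 ⇒ converges.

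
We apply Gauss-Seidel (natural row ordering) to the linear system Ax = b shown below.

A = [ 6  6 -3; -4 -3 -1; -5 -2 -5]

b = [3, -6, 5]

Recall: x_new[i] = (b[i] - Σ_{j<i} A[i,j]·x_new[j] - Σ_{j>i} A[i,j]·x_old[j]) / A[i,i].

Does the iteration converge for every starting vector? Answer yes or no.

yes

A = D + L + U where D = diag(6, -3, -5).
Gauss-Seidel: T = -(D+L)⁻¹U, row 0 first, T[0,1] = -(6)/(6) = -1.0000; later rows by forward substitution.
  T[0,:] = [+0.0000 -1.0000 +0.5000]
  T[1,:] = [+0.0000 +1.3333 -1.0000]
  T[2,:] = [+0.0000 +0.4667 -0.1000]
|eigenvalues of T|: 0.8333, 0.4000, 0.0000.
spectral radius ρ = 0.8333; 0.8333 < 1, so it converges for any x₀.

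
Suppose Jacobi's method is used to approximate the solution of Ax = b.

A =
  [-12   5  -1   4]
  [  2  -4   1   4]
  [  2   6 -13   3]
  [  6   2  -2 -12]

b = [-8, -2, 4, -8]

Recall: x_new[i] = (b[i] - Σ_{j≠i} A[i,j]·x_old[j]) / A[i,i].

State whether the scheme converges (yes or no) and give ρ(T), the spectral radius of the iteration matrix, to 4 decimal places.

yes, ρ = 0.8513

Diagonal D = diag(-12, -4, -13, -12); L, U strict lower/upper.
Jacobi T = -D⁻¹(L+U): T[2,3] = -(3)/(-13) = +0.2308; T[2,2] = 0.
  T[0,:] = [+0.0000  +0.4167  -0.0833  +0.3333]
  T[1,:] = [+0.5000  +0.0000  +0.2500  +1.0000]
  T[2,:] = [+0.1538  +0.4615  +0.0000  +0.2308]
  T[3,:] = [+0.5000  +0.1667  -0.1667  +0.0000]
moduli |λ_i(T)| = 0.8513, 0.5327, 0.5327, 0.1625.
ρ = 0.8513; 0.8513 < 1 ⇒ converges.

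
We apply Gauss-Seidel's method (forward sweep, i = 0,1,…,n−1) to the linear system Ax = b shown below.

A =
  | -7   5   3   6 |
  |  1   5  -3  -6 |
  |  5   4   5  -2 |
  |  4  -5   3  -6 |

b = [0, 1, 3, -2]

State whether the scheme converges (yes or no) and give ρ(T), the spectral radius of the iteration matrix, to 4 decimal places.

no, ρ = 1.6812

Split A = D + L + U, D = diag(-7, 5, 5, -6).
GS T = -(D+L)⁻¹U: row 0 first, T[0,2] = -(3)/(-7) = +0.4286; later rows by forward substitution.
  T[0,:] = [+0.0000  +0.7143  +0.4286  +0.8571]
  T[1,:] = [+0.0000  -0.1429  +0.5143  +1.0286]
  T[2,:] = [+0.0000  -0.6000  -0.8400  -1.2800]
  T[3,:] = [+0.0000  +0.2952  -0.5629  -0.9257]
moduli |λ_i(T)| = 1.6812, 0.3981, 0.1707, 0.0000.
ρ = 1.6812; 1.6812 > 1: divergent.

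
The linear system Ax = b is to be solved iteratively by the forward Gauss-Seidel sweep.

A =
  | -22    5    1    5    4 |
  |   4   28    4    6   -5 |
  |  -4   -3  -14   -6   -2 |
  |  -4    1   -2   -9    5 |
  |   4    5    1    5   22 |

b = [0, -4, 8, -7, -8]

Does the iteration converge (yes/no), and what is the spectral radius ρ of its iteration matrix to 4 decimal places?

yes, ρ = 0.3788

Let D = diag(-22, 28, -14, -9, 22); L, U the strict triangles.
T_GS = -(D+L)⁻¹U: row 0 first, T[0,3] = -(5)/(-22) = +0.2273; later rows by forward substitution.
  T[0,:] = [+0.0000, +0.2273, +0.0455, +0.2273, +0.1818]
  T[1,:] = [+0.0000, -0.0325, -0.1494, -0.2468, +0.1526]
  T[2,:] = [+0.0000, -0.0580, +0.0190, -0.4406, -0.2275]
  T[3,:] = [+0.0000, -0.0917, -0.0410, -0.0305, +0.5423]
  T[4,:] = [+0.0000, -0.0105, +0.0341, +0.0417, -0.1806]
|λ(T)| sorted: 0.3788, 0.1823, 0.1823, 0.1117, 0.0000.
ρ(T) = max|λ| = 0.3788; 0.3788 < 1, so it converges for any x₀.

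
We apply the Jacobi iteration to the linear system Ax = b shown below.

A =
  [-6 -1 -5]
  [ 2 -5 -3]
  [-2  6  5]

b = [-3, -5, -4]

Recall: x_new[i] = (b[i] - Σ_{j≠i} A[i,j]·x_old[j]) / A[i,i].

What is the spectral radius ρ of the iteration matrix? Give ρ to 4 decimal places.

0.8995

Split A = D + L + U, D = diag(-6, -5, 5).
Jacobi: T = -D⁻¹(L+U), T[0,2] = -(-5)/(-6) = -0.8333; T[0,0] = 0.
  T[0,:] = [+0.0000  -0.1667  -0.8333]
  T[1,:] = [+0.4000  +0.0000  -0.6000]
  T[2,:] = [+0.4000  -1.2000  +0.0000]
moduli |λ_i(T)| = 0.8995, 0.6994, 0.6994.
spectral radius ρ = 0.8995; 0.8995 < 1, so it converges for any x₀.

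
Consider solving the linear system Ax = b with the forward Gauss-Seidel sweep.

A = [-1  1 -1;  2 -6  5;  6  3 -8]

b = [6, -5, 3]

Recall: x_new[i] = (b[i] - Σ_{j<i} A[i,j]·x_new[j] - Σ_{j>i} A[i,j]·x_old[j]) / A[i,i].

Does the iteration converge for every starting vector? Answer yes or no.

yes

Let D = diag(-1, -6, -8); L, U the strict triangles.
Gauss-Seidel: T = -(D+L)⁻¹U, row 0 first, T[0,2] = -(-1)/(-1) = -1.0000; later rows by forward substitution.
  T[0,:] = [+0.0000, +1.0000, -1.0000]
  T[1,:] = [+0.0000, +0.3333, +0.5000]
  T[2,:] = [+0.0000, +0.8750, -0.5625]
moduli |λ_i(T)| = 0.9134, 0.6842, 0.0000.
ρ(T) = max|λ| = 0.9134; 0.9134 < 1 ⇒ converges.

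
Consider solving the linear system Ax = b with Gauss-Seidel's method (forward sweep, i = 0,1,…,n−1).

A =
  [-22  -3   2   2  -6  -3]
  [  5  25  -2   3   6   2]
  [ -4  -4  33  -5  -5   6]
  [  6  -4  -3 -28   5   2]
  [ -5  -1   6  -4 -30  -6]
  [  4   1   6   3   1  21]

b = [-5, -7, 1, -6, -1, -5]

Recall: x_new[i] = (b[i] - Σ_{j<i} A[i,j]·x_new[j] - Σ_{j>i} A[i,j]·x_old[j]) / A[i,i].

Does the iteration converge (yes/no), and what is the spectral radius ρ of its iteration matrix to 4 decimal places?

yes, ρ = 0.2040

Let D = diag(-22, 25, 33, -28, -30, 21); L, U the strict triangles.
Gauss-Seidel: T = -(D+L)⁻¹U, row 0 first, T[0,2] = -(2)/(-22) = +0.0909; later rows by forward substitution.
  T[0,:] = [+0.0000 -0.1364 +0.0909 +0.0909 -0.2727 -0.1364]
  T[1,:] = [+0.0000 +0.0273 +0.0618 -0.1382 -0.1855 -0.0527]
  T[2,:] = [+0.0000 -0.0132 +0.0185 +0.1458 +0.0960 -0.2047]
  T[3,:] = [+0.0000 -0.0317 +0.0087 +0.0236 +0.1363 +0.0717]
  T[4,:] = [+0.0000 +0.0234 -0.0147 +0.0155 +0.0527 -0.2260]
  T[5,:] = [+0.0000 +0.0319 -0.0261 -0.0565 +0.0114 +0.0875]
eigenvalue magnitudes: 0.2040, 0.1460, 0.1460, 0.0773, 0.0335, 0.0000.
ρ = 0.2040; 0.2040 < 1 ⇒ converges.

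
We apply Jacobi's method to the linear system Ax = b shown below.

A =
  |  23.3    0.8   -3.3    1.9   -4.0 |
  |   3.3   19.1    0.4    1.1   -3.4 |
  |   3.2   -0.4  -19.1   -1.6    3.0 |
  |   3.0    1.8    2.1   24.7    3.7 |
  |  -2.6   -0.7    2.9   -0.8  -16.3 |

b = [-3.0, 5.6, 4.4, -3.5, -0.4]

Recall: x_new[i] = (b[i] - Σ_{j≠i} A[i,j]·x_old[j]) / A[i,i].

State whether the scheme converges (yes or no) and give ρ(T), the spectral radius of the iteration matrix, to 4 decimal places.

yes, ρ = 0.2776

Split A = D + L + U, D = diag(23.3, 19.1, -19.1, 24.7, -16.3).
Jacobi T = -D⁻¹(L+U): T[3,0] = -(3)/(24.7) = -0.1215; T[3,3] = 0.
  T[0,:] = [+0.0000 -0.0343 +0.1416 -0.0815 +0.1717]
  T[1,:] = [-0.1728 +0.0000 -0.0209 -0.0576 +0.1780]
  T[2,:] = [+0.1675 -0.0209 +0.0000 -0.0838 +0.1571]
  T[3,:] = [-0.1215 -0.0729 -0.0850 +0.0000 -0.1498]
  T[4,:] = [-0.1595 -0.0429 +0.1779 -0.0491 +0.0000]
eigenvalue magnitudes: 0.2776, 0.1346, 0.1346, 0.1180, 0.0537.
ρ = 0.2776; 0.2776 < 1 ⇒ converges.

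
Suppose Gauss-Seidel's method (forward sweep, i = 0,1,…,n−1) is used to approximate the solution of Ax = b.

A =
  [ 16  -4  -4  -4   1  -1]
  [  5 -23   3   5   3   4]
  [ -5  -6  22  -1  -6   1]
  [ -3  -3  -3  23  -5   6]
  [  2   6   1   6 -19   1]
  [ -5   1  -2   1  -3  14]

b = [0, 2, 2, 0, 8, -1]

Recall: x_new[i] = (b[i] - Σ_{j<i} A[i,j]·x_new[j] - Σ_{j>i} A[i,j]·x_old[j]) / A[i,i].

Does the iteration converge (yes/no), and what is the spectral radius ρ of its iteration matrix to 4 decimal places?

Split A = D + L + U, D = diag(16, -23, 22, 23, -19, 14).
GS T = -(D+L)⁻¹U: row 0 first, T[0,3] = -(-4)/(16) = +0.2500; later rows by forward substitution.
  T[0,:] = [+0.0000  +0.2500  +0.2500  +0.2500  -0.0625  +0.0625]
  T[1,:] = [+0.0000  +0.0543  +0.1848  +0.2717  +0.1168  +0.1875]
  T[2,:] = [+0.0000  +0.0716  +0.1072  +0.1764  +0.2904  +0.0199]
  T[3,:] = [+0.0000  +0.0490  +0.0707  +0.0911  +0.2624  -0.2257]
  T[4,:] = [+0.0000  +0.0627  +0.1126  +0.1502  +0.1285  +0.0482]
  T[5,:] = [+0.0000  +0.1056  +0.1105  +0.1207  +0.0196  +0.0382]
eigenvalue magnitudes: 0.5005, 0.1315, 0.0553, 0.0553, 0.0300, 0.0000.
spectral radius ρ = 0.5005; 0.5005 < 1 ⇒ converges.

yes, ρ = 0.5005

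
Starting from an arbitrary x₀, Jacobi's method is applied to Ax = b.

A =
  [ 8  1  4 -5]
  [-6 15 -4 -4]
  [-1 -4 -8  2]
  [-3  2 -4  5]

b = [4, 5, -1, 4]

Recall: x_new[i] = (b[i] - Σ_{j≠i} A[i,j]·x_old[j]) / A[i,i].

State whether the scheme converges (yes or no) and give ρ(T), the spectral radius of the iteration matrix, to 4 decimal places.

Write A = D+L+U with D = diag(8, 15, -8, 5).
Jacobi T = -D⁻¹(L+U): T[1,3] = -(-4)/(15) = +0.2667; T[1,1] = 0.
  T[0,:] = [+0.0000, -0.1250, -0.5000, +0.6250]
  T[1,:] = [+0.4000, +0.0000, +0.2667, +0.2667]
  T[2,:] = [-0.1250, -0.5000, +0.0000, +0.2500]
  T[3,:] = [+0.6000, -0.4000, +0.8000, +0.0000]
|λ(T)| sorted: 0.8538, 0.5316, 0.5316, 0.1381.
ρ = 0.8538; 0.8538 < 1 ⇒ converges.

yes, ρ = 0.8538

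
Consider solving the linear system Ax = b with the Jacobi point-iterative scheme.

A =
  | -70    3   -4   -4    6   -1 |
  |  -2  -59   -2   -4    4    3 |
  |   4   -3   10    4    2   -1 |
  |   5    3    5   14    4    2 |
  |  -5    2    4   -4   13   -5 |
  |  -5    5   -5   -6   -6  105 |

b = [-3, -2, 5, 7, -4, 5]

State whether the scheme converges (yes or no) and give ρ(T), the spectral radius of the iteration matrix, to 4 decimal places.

yes, ρ = 0.4608

Split A = D + L + U, D = diag(-70, -59, 10, 14, 13, 105).
Jacobi: T = -D⁻¹(L+U), T[4,2] = -(4)/(13) = -0.3077; T[4,4] = 0.
  T[0,:] = [+0.0000 +0.0429 -0.0571 -0.0571 +0.0857 -0.0143]
  T[1,:] = [-0.0339 +0.0000 -0.0339 -0.0678 +0.0678 +0.0508]
  T[2,:] = [-0.4000 +0.3000 +0.0000 -0.4000 -0.2000 +0.1000]
  T[3,:] = [-0.3571 -0.2143 -0.3571 +0.0000 -0.2857 -0.1429]
  T[4,:] = [+0.3846 -0.1538 -0.3077 +0.3077 +0.0000 +0.3846]
  T[5,:] = [+0.0476 -0.0476 +0.0476 +0.0571 +0.0571 +0.0000]
eigenvalue magnitudes: 0.4608, 0.3776, 0.3776, 0.2231, 0.0674, 0.0306.
spectral radius ρ = 0.4608; 0.4608 < 1 ⇒ converges.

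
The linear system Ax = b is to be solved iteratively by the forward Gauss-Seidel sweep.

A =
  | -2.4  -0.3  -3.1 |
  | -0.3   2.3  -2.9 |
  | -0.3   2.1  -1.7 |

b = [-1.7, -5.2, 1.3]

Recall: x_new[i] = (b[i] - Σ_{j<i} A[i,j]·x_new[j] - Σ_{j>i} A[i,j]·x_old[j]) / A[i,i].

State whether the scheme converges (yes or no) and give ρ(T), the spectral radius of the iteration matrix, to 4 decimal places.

no, ρ = 1.5787

Write A = D+L+U with D = diag(-2.4, 2.3, -1.7).
GS T = -(D+L)⁻¹U: row 0 first, T[0,2] = -(-3.1)/(-2.4) = -1.2917; later rows by forward substitution.
  T[0,:] = [+0.0000 -0.1250 -1.2917]
  T[1,:] = [+0.0000 -0.0163 +1.0924]
  T[2,:] = [+0.0000 +0.0019 +1.5774]
|λ(T)| sorted: 1.5787, 0.0176, 0.0000.
spectral radius ρ = 1.5787; 1.5787 > 1 ⇒ diverges.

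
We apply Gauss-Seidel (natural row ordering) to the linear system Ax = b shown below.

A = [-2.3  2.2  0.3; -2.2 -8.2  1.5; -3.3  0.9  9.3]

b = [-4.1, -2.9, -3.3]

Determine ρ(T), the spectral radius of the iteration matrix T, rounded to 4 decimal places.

Let D = diag(-2.3, -8.2, 9.3); L, U the strict triangles.
Gauss-Seidel: T = -(D+L)⁻¹U, row 0 first, T[0,2] = -(0.3)/(-2.3) = +0.1304; later rows by forward substitution.
  T[0,:] = [+0.0000, +0.9565, +0.1304]
  T[1,:] = [+0.0000, -0.2566, +0.1479]
  T[2,:] = [+0.0000, +0.3642, +0.0320]
|eigenvalues of T|: 0.3857, 0.1610, 0.0000.
ρ(T) = max|λ| = 0.3857; 0.3857 < 1 ⇒ converges.

0.3857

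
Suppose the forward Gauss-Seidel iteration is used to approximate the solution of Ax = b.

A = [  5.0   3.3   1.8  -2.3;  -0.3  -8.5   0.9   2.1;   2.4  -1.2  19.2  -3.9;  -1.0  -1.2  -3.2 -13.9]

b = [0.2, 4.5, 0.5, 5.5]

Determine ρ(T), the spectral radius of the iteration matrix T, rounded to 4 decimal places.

A = D + L + U where D = diag(5, -8.5, 19.2, -13.9).
T_GS = -(D+L)⁻¹U: row 0 first, T[0,2] = -(1.8)/(5) = -0.3600; later rows by forward substitution.
  T[0,:] = [+0.0000  -0.6600  -0.3600  +0.4600]
  T[1,:] = [+0.0000  +0.0233  +0.1186  +0.2308]
  T[2,:] = [+0.0000  +0.0840  +0.0524  +0.1601]
  T[3,:] = [+0.0000  +0.0261  +0.0036  -0.0899]
eigenvalue magnitudes: 0.1618, 0.1257, 0.0502, 0.0000.
spectral radius ρ = 0.1618; 0.1618 < 1, so it converges for any x₀.

0.1618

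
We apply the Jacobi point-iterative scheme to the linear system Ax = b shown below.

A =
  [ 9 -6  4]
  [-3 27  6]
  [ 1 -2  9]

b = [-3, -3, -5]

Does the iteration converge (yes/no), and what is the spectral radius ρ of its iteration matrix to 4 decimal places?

Write A = D+L+U with D = diag(9, 27, 9).
Jacobi: T = -D⁻¹(L+U), T[1,2] = -(6)/(27) = -0.2222; T[1,1] = 0.
  T[0,:] = [+0.0000, +0.6667, -0.4444]
  T[1,:] = [+0.1111, +0.0000, -0.2222]
  T[2,:] = [-0.1111, +0.2222, +0.0000]
|roots of det(T-λI)|: 0.3036, 0.2222, 0.0813.
ρ(T) = max|λ| = 0.3036; 0.3036 < 1: convergent.

yes, ρ = 0.3036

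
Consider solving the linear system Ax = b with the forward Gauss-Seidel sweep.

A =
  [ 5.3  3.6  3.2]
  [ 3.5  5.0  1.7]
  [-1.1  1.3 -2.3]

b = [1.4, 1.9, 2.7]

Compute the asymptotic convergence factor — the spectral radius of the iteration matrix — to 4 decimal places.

0.6378

Split A = D + L + U, D = diag(5.3, 5, -2.3).
T_GS = -(D+L)⁻¹U: row 0 first, T[0,2] = -(3.2)/(5.3) = -0.6038; later rows by forward substitution.
  T[0,:] = [+0.0000  -0.6792  -0.6038]
  T[1,:] = [+0.0000  +0.4755  +0.0826]
  T[2,:] = [+0.0000  +0.5936  +0.3355]
moduli |λ_i(T)| = 0.6378, 0.1732, 0.0000.
ρ = 0.6378; 0.6378 < 1: convergent.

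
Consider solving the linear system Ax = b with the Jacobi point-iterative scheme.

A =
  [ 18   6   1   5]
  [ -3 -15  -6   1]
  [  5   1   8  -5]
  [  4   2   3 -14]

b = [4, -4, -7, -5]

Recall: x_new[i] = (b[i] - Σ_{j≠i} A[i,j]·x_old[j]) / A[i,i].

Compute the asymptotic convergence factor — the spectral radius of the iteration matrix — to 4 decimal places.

0.6268

Split A = D + L + U, D = diag(18, -15, 8, -14).
T_J = -D⁻¹(L+U): T[0,3] = -(5)/(18) = -0.2778; T[0,0] = 0.
  T[0,:] = [+0.0000 -0.3333 -0.0556 -0.2778]
  T[1,:] = [-0.2000 +0.0000 -0.4000 +0.0667]
  T[2,:] = [-0.6250 -0.1250 +0.0000 +0.6250]
  T[3,:] = [+0.2857 +0.1429 +0.2143 +0.0000]
|eigenvalues of T|: 0.6268, 0.3079, 0.3079, 0.1887.
spectral radius ρ = 0.6268; 0.6268 < 1: convergent.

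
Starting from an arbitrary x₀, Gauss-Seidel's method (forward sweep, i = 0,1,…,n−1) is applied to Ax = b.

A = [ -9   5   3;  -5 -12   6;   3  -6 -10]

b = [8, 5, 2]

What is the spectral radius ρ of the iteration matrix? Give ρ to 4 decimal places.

0.5112

A = D + L + U where D = diag(-9, -12, -10).
GS T = -(D+L)⁻¹U: row 0 first, T[0,1] = -(5)/(-9) = +0.5556; later rows by forward substitution.
  T[0,:] = [+0.0000  +0.5556  +0.3333]
  T[1,:] = [+0.0000  -0.2315  +0.3611]
  T[2,:] = [+0.0000  +0.3056  -0.1167]
|eigenvalues of T|: 0.5112, 0.1630, 0.0000.
ρ(T) = max|λ| = 0.5112; 0.5112 < 1, so it converges for any x₀.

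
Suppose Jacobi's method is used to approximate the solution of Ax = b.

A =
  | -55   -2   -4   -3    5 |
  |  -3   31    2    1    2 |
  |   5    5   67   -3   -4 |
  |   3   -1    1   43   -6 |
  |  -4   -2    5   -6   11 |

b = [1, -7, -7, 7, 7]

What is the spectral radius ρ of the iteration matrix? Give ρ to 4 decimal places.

0.3241

Let D = diag(-55, 31, 67, 43, 11); L, U the strict triangles.
Jacobi T = -D⁻¹(L+U): T[2,4] = -(-4)/(67) = +0.0597; T[2,2] = 0.
  T[0,:] = [+0.0000, -0.0364, -0.0727, -0.0545, +0.0909]
  T[1,:] = [+0.0968, +0.0000, -0.0645, -0.0323, -0.0645]
  T[2,:] = [-0.0746, -0.0746, +0.0000, +0.0448, +0.0597]
  T[3,:] = [-0.0698, +0.0233, -0.0233, +0.0000, +0.1395]
  T[4,:] = [+0.3636, +0.1818, -0.4545, +0.5455, +0.0000]
|eigenvalues of T|: 0.3241, 0.2008, 0.2008, 0.0536, 0.0163.
ρ(T) = max|λ| = 0.3241; 0.3241 < 1, so it converges for any x₀.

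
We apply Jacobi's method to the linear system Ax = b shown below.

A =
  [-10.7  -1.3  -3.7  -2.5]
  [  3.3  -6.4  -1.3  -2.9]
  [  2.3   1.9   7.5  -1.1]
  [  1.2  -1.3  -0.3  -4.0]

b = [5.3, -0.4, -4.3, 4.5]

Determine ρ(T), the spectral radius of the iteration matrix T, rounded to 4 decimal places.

Write A = D+L+U with D = diag(-10.7, -6.4, 7.5, -4).
T_J = -D⁻¹(L+U): T[3,1] = -(-1.3)/(-4) = -0.3250; T[3,3] = 0.
  T[0,:] = [+0.0000, -0.1215, -0.3458, -0.2336]
  T[1,:] = [+0.5156, +0.0000, -0.2031, -0.4531]
  T[2,:] = [-0.3067, -0.2533, +0.0000, +0.1467]
  T[3,:] = [+0.3000, -0.3250, -0.0750, +0.0000]
eigenvalue magnitudes: 0.5118, 0.4234, 0.4234, 0.1233.
spectral radius ρ = 0.5118; 0.5118 < 1 ⇒ converges.

0.5118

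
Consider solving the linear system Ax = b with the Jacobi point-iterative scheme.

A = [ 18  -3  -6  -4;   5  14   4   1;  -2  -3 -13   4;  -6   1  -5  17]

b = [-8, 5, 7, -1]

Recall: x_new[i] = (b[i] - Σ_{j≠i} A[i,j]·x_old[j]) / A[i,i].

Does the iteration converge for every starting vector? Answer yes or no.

yes

Write A = D+L+U with D = diag(18, 14, -13, 17).
Jacobi: T = -D⁻¹(L+U), T[0,1] = -(-3)/(18) = +0.1667; T[0,0] = 0.
  T[0,:] = [+0.0000  +0.1667  +0.3333  +0.2222]
  T[1,:] = [-0.3571  +0.0000  -0.2857  -0.0714]
  T[2,:] = [-0.1538  -0.2308  +0.0000  +0.3077]
  T[3,:] = [+0.3529  -0.0588  +0.2941  +0.0000]
eigenvalue magnitudes: 0.5292, 0.3427, 0.3427, 0.0757.
spectral radius ρ = 0.5292; 0.5292 < 1: convergent.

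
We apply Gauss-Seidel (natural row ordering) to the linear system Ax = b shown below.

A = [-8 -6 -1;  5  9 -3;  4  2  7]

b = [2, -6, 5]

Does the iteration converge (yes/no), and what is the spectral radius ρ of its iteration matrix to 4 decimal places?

yes, ρ = 0.6080

Split A = D + L + U, D = diag(-8, 9, 7).
GS T = -(D+L)⁻¹U: row 0 first, T[0,2] = -(-1)/(-8) = -0.1250; later rows by forward substitution.
  T[0,:] = [+0.0000 -0.7500 -0.1250]
  T[1,:] = [+0.0000 +0.4167 +0.4028]
  T[2,:] = [+0.0000 +0.3095 -0.0437]
|λ(T)| sorted: 0.6080, 0.2350, 0.0000.
ρ(T) = max|λ| = 0.6080; 0.6080 < 1 ⇒ converges.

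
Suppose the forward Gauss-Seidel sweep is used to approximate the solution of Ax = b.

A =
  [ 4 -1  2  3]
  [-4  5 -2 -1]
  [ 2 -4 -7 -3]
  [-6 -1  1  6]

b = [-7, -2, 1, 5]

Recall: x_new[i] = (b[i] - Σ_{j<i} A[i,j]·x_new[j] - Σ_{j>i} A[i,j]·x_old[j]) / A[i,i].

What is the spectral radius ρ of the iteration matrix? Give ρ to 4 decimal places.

0.9098

Write A = D+L+U with D = diag(4, 5, -7, 6).
Gauss-Seidel: T = -(D+L)⁻¹U, row 0 first, T[0,3] = -(3)/(4) = -0.7500; later rows by forward substitution.
  T[0,:] = [+0.0000 +0.2500 -0.5000 -0.7500]
  T[1,:] = [+0.0000 +0.2000 -0.0000 -0.4000]
  T[2,:] = [+0.0000 -0.0429 -0.1429 -0.4143]
  T[3,:] = [+0.0000 +0.2905 -0.4762 -0.7476]
moduli |λ_i(T)| = 0.9098, 0.2170, 0.2170, 0.0000.
spectral radius ρ = 0.9098; 0.9098 < 1 ⇒ converges.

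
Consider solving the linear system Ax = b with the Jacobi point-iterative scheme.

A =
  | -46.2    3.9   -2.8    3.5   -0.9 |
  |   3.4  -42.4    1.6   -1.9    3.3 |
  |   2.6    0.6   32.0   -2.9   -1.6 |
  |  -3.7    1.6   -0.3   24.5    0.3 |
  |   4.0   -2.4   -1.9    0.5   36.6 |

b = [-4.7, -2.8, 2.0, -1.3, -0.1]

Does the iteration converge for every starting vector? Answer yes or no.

Let D = diag(-46.2, -42.4, 32, 24.5, 36.6); L, U the strict triangles.
Jacobi T = -D⁻¹(L+U): T[4,3] = -(0.5)/(36.6) = -0.0137; T[4,4] = 0.
  T[0,:] = [+0.0000  +0.0844  -0.0606  +0.0758  -0.0195]
  T[1,:] = [+0.0802  +0.0000  +0.0377  -0.0448  +0.0778]
  T[2,:] = [-0.0813  -0.0187  +0.0000  +0.0906  +0.0500]
  T[3,:] = [+0.1510  -0.0653  +0.0122  +0.0000  -0.0122]
  T[4,:] = [-0.1093  +0.0656  +0.0519  -0.0137  +0.0000]
|roots of det(T-λI)|: 0.2070, 0.1100, 0.1100, 0.0730, 0.0701.
spectral radius ρ = 0.2070; 0.2070 < 1 ⇒ converges.

yes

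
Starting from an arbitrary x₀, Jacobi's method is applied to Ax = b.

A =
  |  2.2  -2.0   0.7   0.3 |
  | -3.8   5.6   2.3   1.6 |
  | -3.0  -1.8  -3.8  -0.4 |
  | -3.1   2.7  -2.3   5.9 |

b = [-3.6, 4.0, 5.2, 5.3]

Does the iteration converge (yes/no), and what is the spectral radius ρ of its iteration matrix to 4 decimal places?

Diagonal D = diag(2.2, 5.6, -3.8, 5.9); L, U strict lower/upper.
Jacobi: T = -D⁻¹(L+U), T[2,0] = -(-3)/(-3.8) = -0.7895; T[2,2] = 0.
  T[0,:] = [+0.0000 +0.9091 -0.3182 -0.1364]
  T[1,:] = [+0.6786 +0.0000 -0.4107 -0.2857]
  T[2,:] = [-0.7895 -0.4737 +0.0000 -0.1053]
  T[3,:] = [+0.5254 -0.4576 +0.3898 +0.0000]
eigenvalue magnitudes: 1.2169, 0.8804, 0.3223, 0.3223.
ρ = 1.2169; 1.2169 > 1, so it fails to converge.

no, ρ = 1.2169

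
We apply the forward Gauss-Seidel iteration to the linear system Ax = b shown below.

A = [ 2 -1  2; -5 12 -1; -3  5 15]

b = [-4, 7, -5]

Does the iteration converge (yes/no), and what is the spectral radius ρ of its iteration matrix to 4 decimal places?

Diagonal D = diag(2, 12, 15); L, U strict lower/upper.
T_GS = -(D+L)⁻¹U: row 0 first, T[0,2] = -(2)/(2) = -1.0000; later rows by forward substitution.
  T[0,:] = [+0.0000 +0.5000 -1.0000]
  T[1,:] = [+0.0000 +0.2083 -0.3333]
  T[2,:] = [+0.0000 +0.0306 -0.0889]
|λ(T)| sorted: 0.1688, 0.0494, 0.0000.
ρ(T) = max|λ| = 0.1688; 0.1688 < 1, so it converges for any x₀.

yes, ρ = 0.1688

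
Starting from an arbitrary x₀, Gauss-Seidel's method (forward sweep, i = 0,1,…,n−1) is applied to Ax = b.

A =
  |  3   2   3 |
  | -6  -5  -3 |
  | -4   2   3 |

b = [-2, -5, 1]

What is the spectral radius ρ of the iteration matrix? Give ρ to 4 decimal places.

Diagonal D = diag(3, -5, 3); L, U strict lower/upper.
GS T = -(D+L)⁻¹U: row 0 first, T[0,2] = -(3)/(3) = -1.0000; later rows by forward substitution.
  T[0,:] = [+0.0000, -0.6667, -1.0000]
  T[1,:] = [+0.0000, +0.8000, +0.6000]
  T[2,:] = [+0.0000, -1.4222, -1.7333]
|roots of det(T-λI)|: 1.3333, 0.4000, 0.0000.
spectral radius ρ = 1.3333; 1.3333 > 1, so it fails to converge.

1.3333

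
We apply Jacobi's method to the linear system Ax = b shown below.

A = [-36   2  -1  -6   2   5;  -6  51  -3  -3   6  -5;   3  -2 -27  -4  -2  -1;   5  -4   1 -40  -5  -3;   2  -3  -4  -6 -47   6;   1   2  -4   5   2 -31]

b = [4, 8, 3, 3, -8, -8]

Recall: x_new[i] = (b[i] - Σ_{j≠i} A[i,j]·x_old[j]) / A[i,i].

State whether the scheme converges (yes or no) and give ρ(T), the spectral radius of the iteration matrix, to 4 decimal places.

yes, ρ = 0.1689

Diagonal D = diag(-36, 51, -27, -40, -47, -31); L, U strict lower/upper.
Jacobi T = -D⁻¹(L+U): T[3,0] = -(5)/(-40) = +0.1250; T[3,3] = 0.
  T[0,:] = [+0.0000  +0.0556  -0.0278  -0.1667  +0.0556  +0.1389]
  T[1,:] = [+0.1176  +0.0000  +0.0588  +0.0588  -0.1176  +0.0980]
  T[2,:] = [+0.1111  -0.0741  +0.0000  -0.1481  -0.0741  -0.0370]
  T[3,:] = [+0.1250  -0.1000  +0.0250  +0.0000  -0.1250  -0.0750]
  T[4,:] = [+0.0426  -0.0638  -0.0851  -0.1277  +0.0000  +0.1277]
  T[5,:] = [+0.0323  +0.0645  -0.1290  +0.1613  +0.0645  +0.0000]
eigenvalue magnitudes: 0.1689, 0.1387, 0.1228, 0.1228, 0.0534, 0.0187.
ρ = 0.1689; 0.1689 < 1, so it converges for any x₀.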